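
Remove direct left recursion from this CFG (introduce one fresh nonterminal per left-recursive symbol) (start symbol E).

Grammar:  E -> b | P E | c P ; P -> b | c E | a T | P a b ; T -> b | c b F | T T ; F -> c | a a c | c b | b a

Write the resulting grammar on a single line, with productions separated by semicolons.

P, T are directly left-recursive.
For P: α = {a b}, β = {b, c E, a T}. Rewrite as P → β P' and P' → α P' | ε.
For T: α = {T}, β = {b, c b F}. Rewrite as T → β T' and T' → α T' | ε.

E -> b | P E | c P; P -> b P' | c E P' | a T P'; T -> b T' | c b F T'; F -> c | a a c | c b | b a; P' -> a b P' | ε; T' -> T T' | ε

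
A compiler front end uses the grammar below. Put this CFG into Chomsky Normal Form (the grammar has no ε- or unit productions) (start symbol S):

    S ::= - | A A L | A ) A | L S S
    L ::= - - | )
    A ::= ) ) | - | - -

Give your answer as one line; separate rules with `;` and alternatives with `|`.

Introduce a nonterminal for each terminal appearing in a rule of length ≥ 2: X1 → ), X2 → -.
Binarize each right-hand side of length ≥ 3 by chaining fresh nonterminals (Y1, Y2, …): affected rules were S → A A L; S → A X1 A; S → L S S.

S ::= - | A Y1 | A Y2 | L Y3; L ::= X2 X2 | ); A ::= X1 X1 | - | X2 X2; X1 ::= ); X2 ::= -; Y1 ::= A L; Y2 ::= X1 A; Y3 ::= S S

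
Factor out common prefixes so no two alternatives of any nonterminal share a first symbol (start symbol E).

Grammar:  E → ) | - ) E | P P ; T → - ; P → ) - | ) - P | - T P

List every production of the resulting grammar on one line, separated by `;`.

P has alternatives sharing prefix ') -': factor to P → ) - P' with P' → ε | P.

E → ) | - ) E | P P; T → -; P → - T P | ) - P'; P' → ε | P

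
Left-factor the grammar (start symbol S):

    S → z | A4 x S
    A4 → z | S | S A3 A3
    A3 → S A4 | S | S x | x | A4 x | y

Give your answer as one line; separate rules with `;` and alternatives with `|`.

S → z | A4 x S; A4 → z | S A4'; A3 → x | A4 x | y | S A3'; A4' → epsilon | A3 A3; A3' → A4 | epsilon | x

A4 has alternatives sharing prefix 'S': factor to A4 → S A4' with A4' → ε | A3 A3.
A3 has alternatives sharing prefix 'S': factor to A3 → S A3' with A3' → A4 | ε | x.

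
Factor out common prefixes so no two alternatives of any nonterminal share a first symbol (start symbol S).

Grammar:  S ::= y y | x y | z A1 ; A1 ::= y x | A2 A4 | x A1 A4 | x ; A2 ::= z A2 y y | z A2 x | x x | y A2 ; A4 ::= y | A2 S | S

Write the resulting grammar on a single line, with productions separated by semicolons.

S ::= y y | x y | z A1; A1 ::= y x | A2 A4 | x A1'; A2 ::= x x | y A2 | z A2 A2'; A4 ::= y | A2 S | S; A1' ::= A1 A4 | ε; A2' ::= y y | x

A1 has alternatives sharing prefix 'x': factor to A1 → x A1' with A1' → A1 A4 | ε.
A2 has alternatives sharing prefix 'z A2': factor to A2 → z A2 A2' with A2' → y y | x.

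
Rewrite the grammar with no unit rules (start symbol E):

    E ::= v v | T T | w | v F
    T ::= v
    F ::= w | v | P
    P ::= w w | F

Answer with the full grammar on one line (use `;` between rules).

Unit pairs: F ⇒* {P}; P ⇒* {F}.
Replace each nonterminal's rules with the union of the non-unit rules of every nonterminal it unit-derives.

E ::= v v | T T | w | v F; T ::= v; F ::= w | v | w w; P ::= w | v | w w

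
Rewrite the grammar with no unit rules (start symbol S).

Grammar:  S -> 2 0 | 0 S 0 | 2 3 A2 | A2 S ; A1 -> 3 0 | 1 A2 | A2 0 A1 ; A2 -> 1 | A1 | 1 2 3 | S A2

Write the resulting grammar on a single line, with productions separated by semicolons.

Unit pairs: A2 ⇒* {A1}.
Replace each nonterminal's rules with the union of the non-unit rules of every nonterminal it unit-derives.

S -> 2 0 | 0 S 0 | 2 3 A2 | A2 S; A1 -> 3 0 | 1 A2 | A2 0 A1; A2 -> 1 | 1 2 3 | S A2 | 3 0 | 1 A2 | A2 0 A1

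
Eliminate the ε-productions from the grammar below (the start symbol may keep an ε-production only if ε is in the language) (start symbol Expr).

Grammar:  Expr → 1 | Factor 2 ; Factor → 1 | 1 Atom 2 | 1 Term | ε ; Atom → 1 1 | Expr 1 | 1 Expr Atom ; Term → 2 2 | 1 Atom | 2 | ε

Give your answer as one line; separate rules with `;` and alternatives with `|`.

Expr → 1 | Factor 2 | 2; Factor → 1 | 1 Atom 2 | 1 Term; Atom → 1 1 | Expr 1 | 1 Expr Atom; Term → 2 2 | 1 Atom | 2

The nullable symbols are {Factor, Term}.
ε ∉ L(G), so no ε-production is kept.
For each production, add variants omitting each subset of nullable occurrences: Expr → Factor 2 gives Factor 2 | 2.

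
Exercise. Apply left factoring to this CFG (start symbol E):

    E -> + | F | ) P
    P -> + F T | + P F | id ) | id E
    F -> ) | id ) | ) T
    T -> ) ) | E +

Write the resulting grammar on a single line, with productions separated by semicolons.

E -> + | F | ) P; P -> + P' | id P''; F -> id ) | ) F'; T -> ) ) | E +; P' -> F T | P F; P'' -> ) | E; F' -> ε | T

P has alternatives sharing prefix '+': factor to P → + P' with P' → F T | P F.
P has alternatives sharing prefix 'id': factor to P → id P'' with P'' → ) | E.
F has alternatives sharing prefix ')': factor to F → ) F' with F' → ε | T.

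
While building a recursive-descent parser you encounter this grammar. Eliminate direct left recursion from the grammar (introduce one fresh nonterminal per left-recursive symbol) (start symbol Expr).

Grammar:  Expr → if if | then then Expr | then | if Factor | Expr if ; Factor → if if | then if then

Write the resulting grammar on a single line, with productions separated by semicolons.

Expr → if if Expr1 | then then Expr Expr1 | then Expr1 | if Factor Expr1; Factor → if if | then if then; Expr1 → if Expr1 | ε

Expr is directly left-recursive.
For Expr: α = {if}, β = {if if, then then Expr, then, if Factor}. Rewrite as Expr → β Expr1 and Expr1 → α Expr1 | ε.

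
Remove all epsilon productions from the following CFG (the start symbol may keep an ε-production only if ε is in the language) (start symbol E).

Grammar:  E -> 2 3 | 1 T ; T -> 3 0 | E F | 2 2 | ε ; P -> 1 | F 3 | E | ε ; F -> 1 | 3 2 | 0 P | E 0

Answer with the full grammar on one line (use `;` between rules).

The nullable symbols are {P, T}.
ε ∉ L(G), so no ε-production is kept.
Add the nullable-subset variants: E → 1 T gives 1 T | 1. F → 0 P gives 0 P | 0.

E -> 2 3 | 1 T | 1; T -> 3 0 | E F | 2 2; P -> 1 | F 3 | E; F -> 1 | 3 2 | 0 P | 0 | E 0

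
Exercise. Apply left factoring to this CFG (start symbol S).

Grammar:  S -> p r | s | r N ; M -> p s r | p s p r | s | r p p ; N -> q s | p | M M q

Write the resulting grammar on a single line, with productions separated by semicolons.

S -> p r | s | r N; M -> s | r p p | p s M'; N -> q s | p | M M q; M' -> r | p r

M has alternatives sharing prefix 'p s': factor to M → p s M' with M' → r | p r.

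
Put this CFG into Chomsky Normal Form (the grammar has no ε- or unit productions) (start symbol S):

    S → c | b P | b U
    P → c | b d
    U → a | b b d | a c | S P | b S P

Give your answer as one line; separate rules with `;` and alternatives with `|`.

S → c | X1 P | X1 U; P → c | X1 X2; U → a | X1 Y1 | X3 X4 | S P | X1 Y2; X1 → b; X2 → d; X3 → a; X4 → c; Y1 → X1 X2; Y2 → S P

Introduce a nonterminal for each terminal appearing in a rule of length ≥ 2: X1 → b, X2 → d, X3 → a, X4 → c.
Binarize each right-hand side of length ≥ 3 by chaining fresh nonterminals (Y1, Y2, …): affected rules were U → X1 X1 X2; U → X1 S P.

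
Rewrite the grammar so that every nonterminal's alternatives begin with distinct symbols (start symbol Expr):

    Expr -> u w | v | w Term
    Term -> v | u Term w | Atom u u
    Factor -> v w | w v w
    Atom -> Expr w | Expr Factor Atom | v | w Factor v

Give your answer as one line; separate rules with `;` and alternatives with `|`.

Atom has alternatives sharing prefix 'Expr': factor to Atom → Expr Atom1 with Atom1 → w | Factor Atom.

Expr -> u w | v | w Term; Term -> v | u Term w | Atom u u; Factor -> v w | w v w; Atom -> v | w Factor v | Expr Atom1; Atom1 -> w | Factor Atom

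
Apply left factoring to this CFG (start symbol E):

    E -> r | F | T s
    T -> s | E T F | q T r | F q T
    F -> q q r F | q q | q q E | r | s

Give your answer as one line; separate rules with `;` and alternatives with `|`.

F has alternatives sharing prefix 'q q': factor to F → q q F' with F' → r F | ε | E.

E -> r | F | T s; T -> s | E T F | q T r | F q T; F -> r | s | q q F'; F' -> r F | ε | E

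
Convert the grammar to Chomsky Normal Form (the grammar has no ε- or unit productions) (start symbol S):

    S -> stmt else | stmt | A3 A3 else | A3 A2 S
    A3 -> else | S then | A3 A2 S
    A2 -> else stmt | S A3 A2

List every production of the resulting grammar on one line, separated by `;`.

S -> X1 X2 | stmt | A3 Y1 | A3 Y2; A3 -> else | S X3 | A3 Y3; A2 -> X2 X1 | S Y4; X1 -> stmt; X2 -> else; X3 -> then; Y1 -> A3 X2; Y2 -> A2 S; Y3 -> A2 S; Y4 -> A3 A2

Introduce a nonterminal for each terminal appearing in a rule of length ≥ 2: X1 → stmt, X2 → else, X3 → then.
Binarize each right-hand side of length ≥ 3 by chaining fresh nonterminals (Y1, Y2, …): affected rules were S → A3 A3 X2; S → A3 A2 S; A3 → A3 A2 S; A2 → S A3 A2.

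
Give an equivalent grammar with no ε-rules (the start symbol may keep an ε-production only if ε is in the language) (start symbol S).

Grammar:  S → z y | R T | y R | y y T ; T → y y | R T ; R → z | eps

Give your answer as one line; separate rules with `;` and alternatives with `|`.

Nullable nonterminals: {R}.
ε ∉ L(G), so no ε-production is kept.
For each production, add variants omitting each subset of nullable occurrences: S → R T gives R T | T. S → y R gives y R | y.

S → z y | R T | T | y R | y | y y T; T → y y | R T; R → z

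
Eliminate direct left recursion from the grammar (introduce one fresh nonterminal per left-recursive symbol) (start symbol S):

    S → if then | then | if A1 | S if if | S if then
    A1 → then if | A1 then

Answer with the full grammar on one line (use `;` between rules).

Directly left-recursive nonterminals: S, A1.
For S: α = {if if, if then}, β = {if then, then, if A1}. Rewrite as S → β S' and S' → α S' | ε.
For A1: α = {then}, β = {then if}. Rewrite as A1 → β A1' and A1' → α A1' | ε.

S → if then S' | then S' | if A1 S'; A1 → then if A1'; S' → if if S' | if then S' | eps; A1' → then A1' | eps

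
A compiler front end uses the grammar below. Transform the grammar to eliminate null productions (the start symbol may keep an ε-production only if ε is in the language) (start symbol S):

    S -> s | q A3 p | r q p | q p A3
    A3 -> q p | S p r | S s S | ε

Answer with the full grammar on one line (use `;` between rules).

Nullable set = {A3}.
ε ∉ L(G), so no ε-production is kept.
For each production, add variants omitting each subset of nullable occurrences: S → q A3 p gives q A3 p | q p.

S -> s | q A3 p | q p | r q p | q p A3; A3 -> q p | S p r | S s S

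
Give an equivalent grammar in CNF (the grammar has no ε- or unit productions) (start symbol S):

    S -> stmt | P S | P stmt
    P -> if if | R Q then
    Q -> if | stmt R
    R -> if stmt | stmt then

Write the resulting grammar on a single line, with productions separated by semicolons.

S -> stmt | P S | P X1; P -> X2 X2 | R Y1; Q -> if | X1 R; R -> X2 X1 | X1 X3; X1 -> stmt; X2 -> if; X3 -> then; Y1 -> Q X3

Introduce a nonterminal for each terminal appearing in a rule of length ≥ 2: X1 → stmt, X2 → if, X3 → then.
Binarize each right-hand side of length ≥ 3 by chaining fresh nonterminals (Y1, Y2, …): affected rules were P → R Q X3.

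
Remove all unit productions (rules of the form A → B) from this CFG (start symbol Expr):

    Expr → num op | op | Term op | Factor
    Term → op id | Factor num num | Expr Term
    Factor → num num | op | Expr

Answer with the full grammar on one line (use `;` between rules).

Unit pairs: Expr ⇒* {Factor}; Factor ⇒* {Expr}.
For every A with A ⇒* B via unit rules, add B's non-unit alternatives to A; then delete every rule of the form X → Y.

Expr → num num | op | num op | Term op; Term → op id | Factor num num | Expr Term; Factor → num num | op | num op | Term op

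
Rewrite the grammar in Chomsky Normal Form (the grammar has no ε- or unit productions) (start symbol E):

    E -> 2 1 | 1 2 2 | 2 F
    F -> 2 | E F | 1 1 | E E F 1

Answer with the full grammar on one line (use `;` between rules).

E -> X1 X2 | X2 Y1 | X1 F; F -> 2 | E F | X2 X2 | E Y2; X1 -> 2; X2 -> 1; Y1 -> X1 X1; Y2 -> E Y3; Y3 -> F X2

Introduce a nonterminal for each terminal appearing in a rule of length ≥ 2: X1 → 2, X2 → 1.
Binarize each right-hand side of length ≥ 3 by chaining fresh nonterminals (Y1, Y2, …): affected rules were E → X2 X1 X1; F → E E F X2.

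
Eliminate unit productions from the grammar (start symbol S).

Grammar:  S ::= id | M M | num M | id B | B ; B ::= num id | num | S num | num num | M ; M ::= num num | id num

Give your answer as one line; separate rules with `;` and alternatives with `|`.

S ::= num id | num | S num | num num | id | M M | num M | id B | id num; B ::= num id | num | S num | num num | id num; M ::= num num | id num

Unit pairs: B ⇒* {M}; S ⇒* {B, M}.
For each unit pair (A, B), copy every non-unit production of B to A, then drop all unit productions.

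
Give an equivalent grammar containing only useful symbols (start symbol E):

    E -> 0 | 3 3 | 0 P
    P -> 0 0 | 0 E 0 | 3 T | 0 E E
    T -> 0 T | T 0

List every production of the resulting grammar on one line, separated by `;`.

E -> 0 | 3 3 | 0 P; P -> 0 0 | 0 E 0 | 0 E E

Generating nonterminals: {E, P}.
Reachable from E after that: {E, P}.
Removed useless symbols: {T} and every production mentioning them.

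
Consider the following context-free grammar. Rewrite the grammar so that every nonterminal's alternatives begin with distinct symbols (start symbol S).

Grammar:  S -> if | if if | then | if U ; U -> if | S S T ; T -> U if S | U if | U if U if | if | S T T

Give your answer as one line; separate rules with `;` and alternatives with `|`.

S has alternatives sharing prefix 'if': factor to S → if S' with S' → ε | if | U.
T has alternatives sharing prefix 'U if': factor to T → U if T' with T' → S | ε | U if.

S -> then | if S'; U -> if | S S T; T -> if | S T T | U if T'; S' -> ε | if | U; T' -> S | ε | U if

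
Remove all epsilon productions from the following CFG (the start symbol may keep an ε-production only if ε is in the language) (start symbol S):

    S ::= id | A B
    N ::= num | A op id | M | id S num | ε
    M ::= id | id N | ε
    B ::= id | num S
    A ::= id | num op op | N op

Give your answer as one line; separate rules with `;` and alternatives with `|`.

S ::= id | A B; N ::= num | A op id | M | id S num; M ::= id | id N; B ::= id | num S; A ::= id | num op op | N op | op

Nullable set = {M, N}.
ε ∉ L(G), so no ε-production is kept.
Add the nullable-subset variants: A → N op gives N op | op.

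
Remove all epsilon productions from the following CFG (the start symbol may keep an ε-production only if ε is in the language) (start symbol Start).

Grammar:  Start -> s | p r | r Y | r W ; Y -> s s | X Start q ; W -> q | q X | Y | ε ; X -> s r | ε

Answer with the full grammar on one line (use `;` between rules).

The nullable symbols are {W, X}.
ε ∉ L(G), so no ε-production is kept.
Expand every rule over subsets of its nullable positions: Start → r W gives r W | r. Y → X Start q gives X Start q | Start q.

Start -> s | p r | r Y | r W | r; Y -> s s | X Start q | Start q; W -> q | q X | Y; X -> s r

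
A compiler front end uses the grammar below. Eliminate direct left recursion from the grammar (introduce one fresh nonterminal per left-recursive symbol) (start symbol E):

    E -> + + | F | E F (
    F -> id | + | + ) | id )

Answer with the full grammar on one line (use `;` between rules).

Directly left-recursive nonterminal: E.
For E: α = {F (}, β = {+ +, F}. Rewrite as E → β E' and E' → α E' | ε.

E -> + + E' | F E'; F -> id | + | + ) | id ); E' -> F ( E' | ε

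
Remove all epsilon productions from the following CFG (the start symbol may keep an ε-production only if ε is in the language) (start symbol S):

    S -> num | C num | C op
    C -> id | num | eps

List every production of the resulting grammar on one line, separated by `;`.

The nullable symbols are {C}.
ε ∉ L(G), so no ε-production is kept.
For each production, add variants omitting each subset of nullable occurrences: S → C op gives C op | op.

S -> num | C num | C op | op; C -> id | num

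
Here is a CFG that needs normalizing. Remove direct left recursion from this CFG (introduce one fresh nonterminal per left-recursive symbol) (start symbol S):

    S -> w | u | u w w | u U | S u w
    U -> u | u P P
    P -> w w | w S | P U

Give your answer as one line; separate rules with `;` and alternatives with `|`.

S -> w S' | u S' | u w w S' | u U S'; U -> u | u P P; P -> w w P' | w S P'; S' -> u w S' | epsilon; P' -> U P' | epsilon

Directly left-recursive nonterminals: S, P.
For S: α = {u w}, β = {w, u, u w w, u U}. Rewrite as S → β S' and S' → α S' | ε.
For P: α = {U}, β = {w w, w S}. Rewrite as P → β P' and P' → α P' | ε.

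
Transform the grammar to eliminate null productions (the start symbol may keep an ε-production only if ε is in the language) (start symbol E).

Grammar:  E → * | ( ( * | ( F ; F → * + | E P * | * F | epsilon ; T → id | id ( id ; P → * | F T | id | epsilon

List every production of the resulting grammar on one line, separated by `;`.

E → * | ( ( * | ( F | (; F → * + | E P * | E * | * F | *; T → id | id ( id; P → * | F T | T | id

Nullable nonterminals: {F, P}.
ε ∉ L(G), so no ε-production is kept.
Add the nullable-subset variants: E → ( F gives ( F | (. F → E P * gives E P * | E *. F → * F gives * F | *. P → F T gives F T | T.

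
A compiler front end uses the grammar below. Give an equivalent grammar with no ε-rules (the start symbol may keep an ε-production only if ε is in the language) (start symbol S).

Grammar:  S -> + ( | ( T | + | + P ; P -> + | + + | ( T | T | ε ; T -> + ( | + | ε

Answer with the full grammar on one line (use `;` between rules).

S -> + ( | ( T | ( | + | + P; P -> + | + + | ( T | ( | T; T -> + ( | +

Nullable set = {P, T}.
ε ∉ L(G), so no ε-production is kept.
Add the nullable-subset variants: S → ( T gives ( T | (. P → ( T gives ( T | (.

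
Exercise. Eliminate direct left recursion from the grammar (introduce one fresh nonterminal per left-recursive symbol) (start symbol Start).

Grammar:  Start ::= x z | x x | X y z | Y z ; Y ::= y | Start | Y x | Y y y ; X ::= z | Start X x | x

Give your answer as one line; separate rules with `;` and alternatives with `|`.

Start ::= x z | x x | X y z | Y z; Y ::= y Y1 | Start Y1; X ::= z | Start X x | x; Y1 ::= x Y1 | y y Y1 | ε

Directly left-recursive nonterminal: Y.
For Y: α = {x, y y}, β = {y, Start}. Rewrite as Y → β Y1 and Y1 → α Y1 | ε.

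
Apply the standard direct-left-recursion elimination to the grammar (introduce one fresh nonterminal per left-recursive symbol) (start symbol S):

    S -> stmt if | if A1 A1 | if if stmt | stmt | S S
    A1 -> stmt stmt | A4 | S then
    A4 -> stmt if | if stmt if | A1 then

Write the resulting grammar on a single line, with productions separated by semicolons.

S is directly left-recursive.
For S: α = {S}, β = {stmt if, if A1 A1, if if stmt, stmt}. Rewrite as S → β S' and S' → α S' | ε.

S -> stmt if S' | if A1 A1 S' | if if stmt S' | stmt S'; A1 -> stmt stmt | A4 | S then; A4 -> stmt if | if stmt if | A1 then; S' -> S S' | epsilon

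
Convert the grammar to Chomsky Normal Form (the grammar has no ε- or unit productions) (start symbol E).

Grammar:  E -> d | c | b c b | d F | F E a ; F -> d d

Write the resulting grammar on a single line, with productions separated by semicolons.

Introduce a nonterminal for each terminal appearing in a rule of length ≥ 2: X1 → b, X2 → c, X3 → d, X4 → a.
Binarize each right-hand side of length ≥ 3 by chaining fresh nonterminals (Y1, Y2, …): affected rules were E → X1 X2 X1; E → F E X4.

E -> d | c | X1 Y1 | X3 F | F Y2; F -> X3 X3; X1 -> b; X2 -> c; X3 -> d; X4 -> a; Y1 -> X2 X1; Y2 -> E X4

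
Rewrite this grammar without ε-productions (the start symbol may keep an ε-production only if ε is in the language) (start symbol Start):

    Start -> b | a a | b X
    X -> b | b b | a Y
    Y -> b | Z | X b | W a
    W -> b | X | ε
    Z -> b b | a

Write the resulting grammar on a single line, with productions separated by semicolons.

The nullable symbols are {W}.
ε ∉ L(G), so no ε-production is kept.
Expand every rule over subsets of its nullable positions: Y → W a gives W a | a.

Start -> b | a a | b X; X -> b | b b | a Y; Y -> b | Z | X b | W a | a; W -> b | X; Z -> b b | a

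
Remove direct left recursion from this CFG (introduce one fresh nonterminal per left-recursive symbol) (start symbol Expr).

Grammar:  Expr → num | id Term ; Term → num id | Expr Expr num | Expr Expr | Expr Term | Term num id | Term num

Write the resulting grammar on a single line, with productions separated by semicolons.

Expr → num | id Term; Term → num id Term1 | Expr Expr num Term1 | Expr Expr Term1 | Expr Term Term1; Term1 → num id Term1 | num Term1 | ε

Directly left-recursive nonterminal: Term.
For Term: α = {num id, num}, β = {num id, Expr Expr num, Expr Expr, Expr Term}. Rewrite as Term → β Term1 and Term1 → α Term1 | ε.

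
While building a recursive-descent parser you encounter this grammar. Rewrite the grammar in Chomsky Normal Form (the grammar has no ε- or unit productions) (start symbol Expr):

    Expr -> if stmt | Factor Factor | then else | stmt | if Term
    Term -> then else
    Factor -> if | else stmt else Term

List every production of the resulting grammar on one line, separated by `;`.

Introduce a nonterminal for each terminal appearing in a rule of length ≥ 2: X1 → if, X2 → stmt, X3 → then, X4 → else.
Binarize each right-hand side of length ≥ 3 by chaining fresh nonterminals (Y1, Y2, …): affected rules were Factor → X4 X2 X4 Term.

Expr -> X1 X2 | Factor Factor | X3 X4 | stmt | X1 Term; Term -> X3 X4; Factor -> if | X4 Y1; X1 -> if; X2 -> stmt; X3 -> then; X4 -> else; Y1 -> X2 Y2; Y2 -> X4 Term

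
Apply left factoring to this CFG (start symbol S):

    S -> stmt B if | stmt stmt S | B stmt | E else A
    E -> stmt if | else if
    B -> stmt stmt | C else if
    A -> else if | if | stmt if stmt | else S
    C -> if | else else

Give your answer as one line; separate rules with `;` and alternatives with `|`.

S -> B stmt | E else A | stmt S'; E -> stmt if | else if; B -> stmt stmt | C else if; A -> if | stmt if stmt | else A'; C -> if | else else; S' -> B if | stmt S; A' -> if | S

S has alternatives sharing prefix 'stmt': factor to S → stmt S' with S' → B if | stmt S.
A has alternatives sharing prefix 'else': factor to A → else A' with A' → if | S.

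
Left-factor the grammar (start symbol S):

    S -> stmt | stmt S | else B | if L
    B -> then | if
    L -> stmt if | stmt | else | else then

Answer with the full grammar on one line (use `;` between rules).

S has alternatives sharing prefix 'stmt': factor to S → stmt S' with S' → ε | S.
L has alternatives sharing prefix 'stmt': factor to L → stmt L' with L' → if | ε.
L has alternatives sharing prefix 'else': factor to L → else L'' with L'' → ε | then.

S -> else B | if L | stmt S'; B -> then | if; L -> stmt L' | else L''; S' -> epsilon | S; L' -> if | epsilon; L'' -> epsilon | then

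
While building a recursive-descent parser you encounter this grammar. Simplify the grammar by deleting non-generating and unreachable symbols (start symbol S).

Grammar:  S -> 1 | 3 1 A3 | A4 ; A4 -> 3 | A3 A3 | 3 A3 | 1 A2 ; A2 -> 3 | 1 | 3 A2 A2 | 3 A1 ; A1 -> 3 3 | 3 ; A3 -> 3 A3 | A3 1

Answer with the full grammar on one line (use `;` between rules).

S -> 1 | A4; A4 -> 3 | 1 A2; A2 -> 3 | 1 | 3 A2 A2 | 3 A1; A1 -> 3 3 | 3

Generating nonterminals: {A1, A2, A4, S}.
Reachable from S after that: {A1, A2, A4, S}.
Removed useless symbols: {A3} and every production mentioning them.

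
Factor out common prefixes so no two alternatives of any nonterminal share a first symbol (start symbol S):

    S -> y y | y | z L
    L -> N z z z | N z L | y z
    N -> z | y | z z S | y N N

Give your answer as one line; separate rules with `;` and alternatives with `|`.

S -> z L | y S'; L -> y z | N z L'; N -> z N' | y N''; S' -> y | ε; L' -> z z | L; N' -> ε | z S; N'' -> ε | N N

S has alternatives sharing prefix 'y': factor to S → y S' with S' → y | ε.
L has alternatives sharing prefix 'N z': factor to L → N z L' with L' → z z | L.
N has alternatives sharing prefix 'z': factor to N → z N' with N' → ε | z S.
N has alternatives sharing prefix 'y': factor to N → y N'' with N'' → ε | N N.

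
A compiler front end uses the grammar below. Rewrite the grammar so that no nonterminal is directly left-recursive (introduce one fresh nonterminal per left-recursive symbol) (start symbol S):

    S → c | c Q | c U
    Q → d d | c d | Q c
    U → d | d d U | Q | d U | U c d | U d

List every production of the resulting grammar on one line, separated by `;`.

S → c | c Q | c U; Q → d d Q' | c d Q'; U → d U' | d d U U' | Q U' | d U U'; Q' → c Q' | epsilon; U' → c d U' | d U' | epsilon

Directly left-recursive nonterminals: Q, U.
For Q: α = {c}, β = {d d, c d}. Rewrite as Q → β Q' and Q' → α Q' | ε.
For U: α = {c d, d}, β = {d, d d U, Q, d U}. Rewrite as U → β U' and U' → α U' | ε.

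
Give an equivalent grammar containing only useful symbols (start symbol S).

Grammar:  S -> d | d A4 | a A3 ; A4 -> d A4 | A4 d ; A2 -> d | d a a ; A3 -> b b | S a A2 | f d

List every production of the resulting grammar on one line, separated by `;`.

Generating nonterminals: {A2, A3, S}.
Reachable from S after that: {A2, A3, S}.
Removed useless symbols: {A4} and every production mentioning them.

S -> d | a A3; A2 -> d | d a a; A3 -> b b | S a A2 | f d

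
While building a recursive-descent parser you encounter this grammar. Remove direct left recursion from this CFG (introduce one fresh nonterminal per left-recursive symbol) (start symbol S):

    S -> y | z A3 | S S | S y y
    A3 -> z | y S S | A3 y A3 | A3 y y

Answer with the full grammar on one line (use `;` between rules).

S, A3 are directly left-recursive.
For S: α = {S, y y}, β = {y, z A3}. Rewrite as S → β S' and S' → α S' | ε.
For A3: α = {y A3, y y}, β = {z, y S S}. Rewrite as A3 → β A3' and A3' → α A3' | ε.

S -> y S' | z A3 S'; A3 -> z A3' | y S S A3'; S' -> S S' | y y S' | ε; A3' -> y A3 A3' | y y A3' | ε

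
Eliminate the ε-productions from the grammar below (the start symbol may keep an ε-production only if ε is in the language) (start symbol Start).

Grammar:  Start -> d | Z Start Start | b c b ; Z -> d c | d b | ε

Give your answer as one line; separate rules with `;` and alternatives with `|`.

Nullable set = {Z}.
ε ∉ L(G), so no ε-production is kept.
Expand every rule over subsets of its nullable positions: Start → Z Start Start gives Z Start Start | Start Start.

Start -> d | Z Start Start | Start Start | b c b; Z -> d c | d b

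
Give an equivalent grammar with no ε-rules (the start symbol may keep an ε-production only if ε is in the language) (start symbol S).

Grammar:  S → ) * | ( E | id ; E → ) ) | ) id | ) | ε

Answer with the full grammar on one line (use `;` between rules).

Nullable set = {E}.
ε ∉ L(G), so no ε-production is kept.
Add the nullable-subset variants: S → ( E gives ( E | (.

S → ) * | ( E | ( | id; E → ) ) | ) id | )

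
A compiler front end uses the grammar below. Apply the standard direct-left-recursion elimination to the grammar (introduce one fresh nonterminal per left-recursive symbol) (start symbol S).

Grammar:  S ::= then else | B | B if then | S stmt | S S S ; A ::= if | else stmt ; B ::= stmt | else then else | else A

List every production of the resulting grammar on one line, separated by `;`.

S is directly left-recursive.
For S: α = {stmt, S S}, β = {then else, B, B if then}. Rewrite as S → β S' and S' → α S' | ε.

S ::= then else S' | B S' | B if then S'; A ::= if | else stmt; B ::= stmt | else then else | else A; S' ::= stmt S' | S S S' | ε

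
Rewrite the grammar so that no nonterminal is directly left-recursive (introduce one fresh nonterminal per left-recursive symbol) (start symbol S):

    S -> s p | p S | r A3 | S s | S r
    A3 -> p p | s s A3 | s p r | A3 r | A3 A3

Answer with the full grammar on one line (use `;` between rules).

S, A3 are directly left-recursive.
For S: α = {s, r}, β = {s p, p S, r A3}. Rewrite as S → β S' and S' → α S' | ε.
For A3: α = {r, A3}, β = {p p, s s A3, s p r}. Rewrite as A3 → β A3' and A3' → α A3' | ε.

S -> s p S' | p S S' | r A3 S'; A3 -> p p A3' | s s A3 A3' | s p r A3'; S' -> s S' | r S' | eps; A3' -> r A3' | A3 A3' | eps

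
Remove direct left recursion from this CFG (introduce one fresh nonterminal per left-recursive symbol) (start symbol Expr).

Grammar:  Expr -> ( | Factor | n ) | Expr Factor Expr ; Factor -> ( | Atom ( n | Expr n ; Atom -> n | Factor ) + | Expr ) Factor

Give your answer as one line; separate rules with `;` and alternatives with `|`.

Expr is directly left-recursive.
For Expr: α = {Factor Expr}, β = {(, Factor, n )}. Rewrite as Expr → β Expr1 and Expr1 → α Expr1 | ε.

Expr -> ( Expr1 | Factor Expr1 | n ) Expr1; Factor -> ( | Atom ( n | Expr n; Atom -> n | Factor ) + | Expr ) Factor; Expr1 -> Factor Expr Expr1 | ε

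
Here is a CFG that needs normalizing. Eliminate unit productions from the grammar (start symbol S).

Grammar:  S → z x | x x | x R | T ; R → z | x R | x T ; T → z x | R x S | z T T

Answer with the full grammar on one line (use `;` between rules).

S → z x | x x | x R | R x S | z T T; R → z | x R | x T; T → z x | R x S | z T T

Unit pairs: S ⇒* {T}.
Replace each nonterminal's rules with the union of the non-unit rules of every nonterminal it unit-derives.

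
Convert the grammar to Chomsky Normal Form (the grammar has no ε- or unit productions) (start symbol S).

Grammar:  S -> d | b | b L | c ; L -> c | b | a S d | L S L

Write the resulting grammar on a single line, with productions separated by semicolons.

Introduce a nonterminal for each terminal appearing in a rule of length ≥ 2: X1 → b, X2 → a, X3 → d.
Binarize each right-hand side of length ≥ 3 by chaining fresh nonterminals (Y1, Y2, …): affected rules were L → X2 S X3; L → L S L.

S -> d | b | X1 L | c; L -> c | b | X2 Y1 | L Y2; X1 -> b; X2 -> a; X3 -> d; Y1 -> S X3; Y2 -> S L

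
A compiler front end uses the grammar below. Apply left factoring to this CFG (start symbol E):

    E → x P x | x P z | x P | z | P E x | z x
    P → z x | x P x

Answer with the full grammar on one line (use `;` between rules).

E → P E x | x P E' | z E''; P → z x | x P x; E' → x | z | epsilon; E'' → epsilon | x

E has alternatives sharing prefix 'x P': factor to E → x P E' with E' → x | z | ε.
E has alternatives sharing prefix 'z': factor to E → z E'' with E'' → ε | x.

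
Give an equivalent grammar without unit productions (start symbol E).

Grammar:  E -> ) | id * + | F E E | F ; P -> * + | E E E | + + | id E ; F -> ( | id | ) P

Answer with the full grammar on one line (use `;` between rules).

E -> ) | id * + | F E E | ( | id | ) P; P -> * + | E E E | + + | id E; F -> ( | id | ) P

Unit pairs: E ⇒* {F}.
For every A with A ⇒* B via unit rules, add B's non-unit alternatives to A; then delete every rule of the form X → Y.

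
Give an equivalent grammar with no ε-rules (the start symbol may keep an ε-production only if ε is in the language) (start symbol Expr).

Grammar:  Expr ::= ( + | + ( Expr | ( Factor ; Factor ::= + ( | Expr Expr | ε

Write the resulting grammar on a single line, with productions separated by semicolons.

The nullable symbols are {Factor}.
ε ∉ L(G), so no ε-production is kept.
Expand every rule over subsets of its nullable positions: Expr → ( Factor gives ( Factor | (.

Expr ::= ( + | + ( Expr | ( Factor | (; Factor ::= + ( | Expr Expr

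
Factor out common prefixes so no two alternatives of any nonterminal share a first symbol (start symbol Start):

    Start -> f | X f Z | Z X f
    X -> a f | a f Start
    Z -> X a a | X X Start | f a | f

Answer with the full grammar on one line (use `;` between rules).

X has alternatives sharing prefix 'a f': factor to X → a f X1 with X1 → ε | Start.
Z has alternatives sharing prefix 'X': factor to Z → X Z1 with Z1 → a a | X Start.
Z has alternatives sharing prefix 'f': factor to Z → f Z2 with Z2 → a | ε.

Start -> f | X f Z | Z X f; X -> a f X1; Z -> X Z1 | f Z2; X1 -> epsilon | Start; Z1 -> a a | X Start; Z2 -> a | epsilon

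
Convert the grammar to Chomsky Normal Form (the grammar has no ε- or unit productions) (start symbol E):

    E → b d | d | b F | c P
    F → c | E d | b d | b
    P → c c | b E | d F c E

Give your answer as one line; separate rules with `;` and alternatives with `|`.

Introduce a nonterminal for each terminal appearing in a rule of length ≥ 2: X1 → b, X2 → d, X3 → c.
Binarize each right-hand side of length ≥ 3 by chaining fresh nonterminals (Y1, Y2, …): affected rules were P → X2 F X3 E.

E → X1 X2 | d | X1 F | X3 P; F → c | E X2 | X1 X2 | b; P → X3 X3 | X1 E | X2 Y1; X1 → b; X2 → d; X3 → c; Y1 → F Y2; Y2 → X3 E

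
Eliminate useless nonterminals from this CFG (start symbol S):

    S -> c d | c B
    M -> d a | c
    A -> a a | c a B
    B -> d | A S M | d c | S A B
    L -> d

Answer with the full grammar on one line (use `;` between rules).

Generating nonterminals: {A, B, L, M, S}.
Reachable from S after that: {A, B, M, S}.
Removed useless symbols: {L} and every production mentioning them.

S -> c d | c B; M -> d a | c; A -> a a | c a B; B -> d | A S M | d c | S A B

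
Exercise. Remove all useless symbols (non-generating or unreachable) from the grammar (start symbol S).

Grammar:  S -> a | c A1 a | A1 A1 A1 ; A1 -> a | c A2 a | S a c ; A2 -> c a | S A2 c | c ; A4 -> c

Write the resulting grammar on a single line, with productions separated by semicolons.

Generating nonterminals: {A1, A2, A4, S}.
Reachable from S after that: {A1, A2, S}.
Removed useless symbols: {A4} and every production mentioning them.

S -> a | c A1 a | A1 A1 A1; A1 -> a | c A2 a | S a c; A2 -> c a | S A2 c | c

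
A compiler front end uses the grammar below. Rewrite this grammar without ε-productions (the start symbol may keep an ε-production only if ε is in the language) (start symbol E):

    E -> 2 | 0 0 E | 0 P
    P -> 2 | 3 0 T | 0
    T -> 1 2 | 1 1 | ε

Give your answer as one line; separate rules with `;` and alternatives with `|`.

The nullable symbols are {T}.
ε ∉ L(G), so no ε-production is kept.
For each production, add variants omitting each subset of nullable occurrences: P → 3 0 T gives 3 0 T | 3 0.

E -> 2 | 0 0 E | 0 P; P -> 2 | 3 0 T | 3 0 | 0; T -> 1 2 | 1 1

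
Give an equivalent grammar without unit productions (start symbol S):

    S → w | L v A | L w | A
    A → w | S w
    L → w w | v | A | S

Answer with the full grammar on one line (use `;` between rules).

Unit pairs: L ⇒* {A, S}; S ⇒* {A}.
For each unit pair (A, B), copy every non-unit production of B to A, then drop all unit productions.

S → w | L v A | L w | S w; A → w | S w; L → w w | v | w | L v A | L w | S w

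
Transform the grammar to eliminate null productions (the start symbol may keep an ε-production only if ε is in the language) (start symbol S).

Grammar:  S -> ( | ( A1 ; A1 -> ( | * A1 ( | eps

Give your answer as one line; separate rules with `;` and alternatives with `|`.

Nullable nonterminals: {A1}.
ε ∉ L(G), so no ε-production is kept.
For each production, add variants omitting each subset of nullable occurrences: A1 → * A1 ( gives * A1 ( | * (.

S -> ( | ( A1; A1 -> ( | * A1 ( | * (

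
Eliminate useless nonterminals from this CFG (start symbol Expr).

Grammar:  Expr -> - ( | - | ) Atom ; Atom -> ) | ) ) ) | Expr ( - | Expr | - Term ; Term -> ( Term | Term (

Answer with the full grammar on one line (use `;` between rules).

Generating nonterminals: {Atom, Expr}.
Reachable from Expr after that: {Atom, Expr}.
Removed useless symbols: {Term} and every production mentioning them.

Expr -> - ( | - | ) Atom; Atom -> ) | ) ) ) | Expr ( - | Expr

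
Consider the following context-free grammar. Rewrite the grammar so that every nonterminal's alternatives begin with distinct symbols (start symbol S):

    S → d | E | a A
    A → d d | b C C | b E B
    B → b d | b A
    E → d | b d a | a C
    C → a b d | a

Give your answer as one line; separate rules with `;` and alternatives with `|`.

S → d | E | a A; A → d d | b A'; B → b B'; E → d | b d a | a C; C → a C'; A' → C C | E B; B' → d | A; C' → b d | ε

A has alternatives sharing prefix 'b': factor to A → b A' with A' → C C | E B.
B has alternatives sharing prefix 'b': factor to B → b B' with B' → d | A.
C has alternatives sharing prefix 'a': factor to C → a C' with C' → b d | ε.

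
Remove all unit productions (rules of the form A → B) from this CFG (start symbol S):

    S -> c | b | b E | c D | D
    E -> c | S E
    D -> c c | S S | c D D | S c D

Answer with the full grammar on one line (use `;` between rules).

S -> c c | S S | c D D | S c D | c | b | b E | c D; E -> c | S E; D -> c c | S S | c D D | S c D

Unit pairs: S ⇒* {D}.
For each unit pair (A, B), copy every non-unit production of B to A, then drop all unit productions.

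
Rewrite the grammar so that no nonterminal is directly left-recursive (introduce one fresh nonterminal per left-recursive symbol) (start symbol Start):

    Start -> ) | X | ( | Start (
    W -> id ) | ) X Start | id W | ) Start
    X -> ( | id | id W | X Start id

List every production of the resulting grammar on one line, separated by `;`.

Start, X are directly left-recursive.
For Start: α = {(}, β = {), X, (}. Rewrite as Start → β Start1 and Start1 → α Start1 | ε.
For X: α = {Start id}, β = {(, id, id W}. Rewrite as X → β X1 and X1 → α X1 | ε.

Start -> ) Start1 | X Start1 | ( Start1; W -> id ) | ) X Start | id W | ) Start; X -> ( X1 | id X1 | id W X1; Start1 -> ( Start1 | ε; X1 -> Start id X1 | ε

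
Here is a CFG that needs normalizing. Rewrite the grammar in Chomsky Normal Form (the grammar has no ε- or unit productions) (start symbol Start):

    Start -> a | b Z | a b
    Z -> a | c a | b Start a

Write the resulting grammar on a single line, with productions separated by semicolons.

Introduce a nonterminal for each terminal appearing in a rule of length ≥ 2: X1 → b, X2 → a, X3 → c.
Binarize each right-hand side of length ≥ 3 by chaining fresh nonterminals (Y1, Y2, …): affected rules were Z → X1 Start X2.

Start -> a | X1 Z | X2 X1; Z -> a | X3 X2 | X1 Y1; X1 -> b; X2 -> a; X3 -> c; Y1 -> Start X2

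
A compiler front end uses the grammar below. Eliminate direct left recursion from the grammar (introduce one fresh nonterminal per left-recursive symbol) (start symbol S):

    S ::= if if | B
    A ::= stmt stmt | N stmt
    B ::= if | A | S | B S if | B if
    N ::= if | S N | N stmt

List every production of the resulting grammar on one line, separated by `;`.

S ::= if if | B; A ::= stmt stmt | N stmt; B ::= if B' | A B' | S B'; N ::= if N' | S N N'; B' ::= S if B' | if B' | ε; N' ::= stmt N' | ε

B, N are directly left-recursive.
For B: α = {S if, if}, β = {if, A, S}. Rewrite as B → β B' and B' → α B' | ε.
For N: α = {stmt}, β = {if, S N}. Rewrite as N → β N' and N' → α N' | ε.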